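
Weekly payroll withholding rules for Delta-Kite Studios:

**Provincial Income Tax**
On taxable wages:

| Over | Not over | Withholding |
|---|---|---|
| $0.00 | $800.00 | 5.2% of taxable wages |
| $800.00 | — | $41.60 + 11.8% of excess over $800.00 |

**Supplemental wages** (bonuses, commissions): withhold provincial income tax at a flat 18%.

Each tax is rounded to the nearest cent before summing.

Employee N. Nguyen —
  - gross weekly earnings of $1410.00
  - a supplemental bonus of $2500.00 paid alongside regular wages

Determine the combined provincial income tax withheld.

$563.58

Provincial Income Tax: taxable = $1410.00
  $41.60 + 11.8% × ($1410.00 − $800.00) = $41.60 + 11.8% × $610.00 = $113.58
Supplemental (18% flat on bonus): 18% × $2500.00 = $450.00
Total provincial income tax: $113.58 + $450.00 = $563.58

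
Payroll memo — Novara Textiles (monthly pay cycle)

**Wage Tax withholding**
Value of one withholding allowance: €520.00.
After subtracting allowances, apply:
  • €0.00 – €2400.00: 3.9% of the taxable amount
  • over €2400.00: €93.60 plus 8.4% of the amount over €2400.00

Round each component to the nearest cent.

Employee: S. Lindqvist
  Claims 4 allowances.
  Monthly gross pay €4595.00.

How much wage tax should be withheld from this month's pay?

Wage Tax: taxable = €4595.00 − 4×€520.00 = €2515.00
  €93.60 + 8.4% × (€2515.00 − €2400.00) = €93.60 + 8.4% × €115.00 = €103.26

€103.26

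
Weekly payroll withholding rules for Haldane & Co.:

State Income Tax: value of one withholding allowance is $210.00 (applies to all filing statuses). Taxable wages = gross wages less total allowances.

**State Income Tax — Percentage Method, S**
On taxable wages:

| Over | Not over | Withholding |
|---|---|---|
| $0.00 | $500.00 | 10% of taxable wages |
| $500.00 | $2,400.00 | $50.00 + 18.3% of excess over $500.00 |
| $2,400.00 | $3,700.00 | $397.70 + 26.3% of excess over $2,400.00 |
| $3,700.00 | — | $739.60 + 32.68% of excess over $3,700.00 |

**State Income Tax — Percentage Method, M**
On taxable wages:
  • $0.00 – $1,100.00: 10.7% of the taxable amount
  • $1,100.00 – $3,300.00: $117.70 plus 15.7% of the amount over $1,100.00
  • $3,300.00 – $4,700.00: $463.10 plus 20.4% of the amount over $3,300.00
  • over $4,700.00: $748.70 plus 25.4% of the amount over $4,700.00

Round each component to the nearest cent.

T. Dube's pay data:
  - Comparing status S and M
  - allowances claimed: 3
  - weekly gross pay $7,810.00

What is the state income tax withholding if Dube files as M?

State Income Tax (M): taxable = $7,810.00 − 3×$210.00 = $7,180.00
  $748.70 + 25.4% × ($7,180.00 − $4,700.00) = $748.70 + 25.4% × $2,480.00 = $1,378.62

$1,378.62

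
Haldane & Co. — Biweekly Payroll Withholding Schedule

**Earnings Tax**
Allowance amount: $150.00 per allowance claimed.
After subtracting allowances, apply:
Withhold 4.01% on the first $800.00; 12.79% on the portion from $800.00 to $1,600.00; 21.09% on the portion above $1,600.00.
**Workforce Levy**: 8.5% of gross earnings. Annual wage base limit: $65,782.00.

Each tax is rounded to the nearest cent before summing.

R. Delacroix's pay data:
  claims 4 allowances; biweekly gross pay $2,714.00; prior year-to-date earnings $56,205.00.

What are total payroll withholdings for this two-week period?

Earnings Tax: taxable = $2,714.00 − 4×$150.00 = $2,114.00
  $134.40 + 21.09% × ($2,114.00 − $1,600.00) = $134.40 + 21.09% × $514.00 = $242.80
Workforce Levy: 8.5% × $2,714.00 = $230.69
Total: $242.80 + $230.69 = $473.49

$473.49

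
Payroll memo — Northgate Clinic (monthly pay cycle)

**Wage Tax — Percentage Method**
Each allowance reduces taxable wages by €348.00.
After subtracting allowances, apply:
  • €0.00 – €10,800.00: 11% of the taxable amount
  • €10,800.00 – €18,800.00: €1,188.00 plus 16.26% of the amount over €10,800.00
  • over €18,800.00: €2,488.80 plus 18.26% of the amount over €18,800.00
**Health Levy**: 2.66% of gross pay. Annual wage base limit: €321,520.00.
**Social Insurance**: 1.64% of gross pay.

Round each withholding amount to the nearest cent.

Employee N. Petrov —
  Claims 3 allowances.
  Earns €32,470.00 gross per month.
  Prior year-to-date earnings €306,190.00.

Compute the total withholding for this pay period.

Wage Tax: taxable = €32,470.00 − 3×€348.00 = €31,426.00
  €2,488.80 + 18.26% × (€31,426.00 − €18,800.00) = €2,488.80 + 18.26% × €12,626.00 = €4,794.31
Health Levy: cap €321,520.00 − YTD €306,190.00 = €15,330.00 subject; 2.66% × €15,330.00 = €407.78
Social Insurance: 1.64% × €32,470.00 = €532.51
Total: €4,794.31 + €407.78 + €532.51 = €5,734.60

€5,734.60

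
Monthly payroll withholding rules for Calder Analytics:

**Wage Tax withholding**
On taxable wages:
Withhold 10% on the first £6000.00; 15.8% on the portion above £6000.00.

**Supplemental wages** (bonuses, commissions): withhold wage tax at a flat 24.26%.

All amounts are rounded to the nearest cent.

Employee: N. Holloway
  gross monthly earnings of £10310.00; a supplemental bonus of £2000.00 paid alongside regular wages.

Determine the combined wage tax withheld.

£1766.18

Wage Tax: taxable = £10310.00
  £600.00 + 15.8% × (£10310.00 − £6000.00) = £600.00 + 15.8% × £4310.00 = £1280.98
Supplemental (24.26% flat on bonus): 24.26% × £2000.00 = £485.20
Total wage tax: £1280.98 + £485.20 = £1766.18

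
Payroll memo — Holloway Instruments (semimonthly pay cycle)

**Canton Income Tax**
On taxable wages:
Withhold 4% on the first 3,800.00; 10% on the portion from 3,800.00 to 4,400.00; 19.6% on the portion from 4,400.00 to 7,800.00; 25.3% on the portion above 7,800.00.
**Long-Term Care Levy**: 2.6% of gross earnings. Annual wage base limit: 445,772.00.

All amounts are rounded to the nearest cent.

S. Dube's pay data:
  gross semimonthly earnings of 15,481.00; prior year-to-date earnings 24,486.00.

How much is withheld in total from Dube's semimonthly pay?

3,224.20

Canton Income Tax: taxable = 15,481.00
  878.40 + 25.3% × (15,481.00 − 7,800.00) = 878.40 + 25.3% × 7,681.00 = 2,821.69
Long-Term Care Levy: 2.6% × 15,481.00 = 402.51
Total: 2,821.69 + 402.51 = 3,224.20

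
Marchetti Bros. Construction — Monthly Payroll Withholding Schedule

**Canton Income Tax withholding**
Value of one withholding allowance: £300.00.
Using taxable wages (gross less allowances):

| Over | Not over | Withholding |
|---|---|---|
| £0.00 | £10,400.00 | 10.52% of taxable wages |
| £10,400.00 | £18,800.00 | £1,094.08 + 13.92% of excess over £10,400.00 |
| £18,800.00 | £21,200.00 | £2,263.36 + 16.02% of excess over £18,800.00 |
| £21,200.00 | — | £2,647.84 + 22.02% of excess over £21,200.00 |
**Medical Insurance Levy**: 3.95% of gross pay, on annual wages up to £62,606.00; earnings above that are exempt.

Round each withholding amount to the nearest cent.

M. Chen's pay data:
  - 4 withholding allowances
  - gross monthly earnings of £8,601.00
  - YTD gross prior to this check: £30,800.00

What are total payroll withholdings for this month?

£1,118.33

Canton Income Tax: taxable = £8,601.00 − 4×£300.00 = £7,401.00
  10.52% × £7,401.00 = £778.59
Medical Insurance Levy: 3.95% × £8,601.00 = £339.74
Total: £778.59 + £339.74 = £1,118.33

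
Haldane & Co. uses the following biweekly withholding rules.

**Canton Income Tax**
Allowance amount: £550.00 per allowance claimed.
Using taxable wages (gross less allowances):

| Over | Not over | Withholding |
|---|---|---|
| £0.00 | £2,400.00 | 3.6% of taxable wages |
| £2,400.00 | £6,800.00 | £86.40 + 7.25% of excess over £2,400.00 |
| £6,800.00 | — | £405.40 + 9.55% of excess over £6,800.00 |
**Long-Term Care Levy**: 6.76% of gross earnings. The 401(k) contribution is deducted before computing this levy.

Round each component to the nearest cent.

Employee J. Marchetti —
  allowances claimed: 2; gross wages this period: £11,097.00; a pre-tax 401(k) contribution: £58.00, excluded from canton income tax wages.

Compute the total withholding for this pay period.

Canton Income Tax: taxable = £11,097.00 − £58.00 − 2×£550.00 = £9,939.00
  £405.40 + 9.55% × (£9,939.00 − £6,800.00) = £405.40 + 9.55% × £3,139.00 = £705.17
Long-Term Care Levy: 6.76% × £11,039.00 = £746.24
Total: £705.17 + £746.24 = £1,451.41

£1,451.41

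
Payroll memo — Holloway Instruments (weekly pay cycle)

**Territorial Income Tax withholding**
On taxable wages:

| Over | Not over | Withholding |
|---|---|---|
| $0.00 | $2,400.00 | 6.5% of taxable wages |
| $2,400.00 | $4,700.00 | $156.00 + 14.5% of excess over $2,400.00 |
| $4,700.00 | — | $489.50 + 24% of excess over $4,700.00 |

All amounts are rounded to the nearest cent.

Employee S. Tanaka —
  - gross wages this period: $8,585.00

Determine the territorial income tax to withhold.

Territorial Income Tax: taxable = $8,585.00
  $489.50 + 24% × ($8,585.00 − $4,700.00) = $489.50 + 24% × $3,885.00 = $1,421.90

$1,421.90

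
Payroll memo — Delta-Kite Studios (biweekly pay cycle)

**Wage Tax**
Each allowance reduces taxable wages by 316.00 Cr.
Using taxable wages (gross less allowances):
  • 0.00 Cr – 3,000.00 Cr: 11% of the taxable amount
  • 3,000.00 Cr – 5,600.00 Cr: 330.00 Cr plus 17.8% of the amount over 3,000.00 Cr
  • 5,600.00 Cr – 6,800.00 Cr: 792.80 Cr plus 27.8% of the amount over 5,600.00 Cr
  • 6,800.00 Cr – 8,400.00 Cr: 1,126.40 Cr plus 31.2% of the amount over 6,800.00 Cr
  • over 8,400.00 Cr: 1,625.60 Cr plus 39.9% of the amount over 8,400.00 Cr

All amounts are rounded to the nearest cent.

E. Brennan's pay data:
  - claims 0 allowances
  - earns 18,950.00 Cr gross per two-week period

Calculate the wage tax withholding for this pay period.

Wage Tax: taxable = 18,950.00 Cr
  1,625.60 Cr + 39.9% × (18,950.00 Cr − 8,400.00 Cr) = 1,625.60 Cr + 39.9% × 10,550.00 Cr = 5,835.05 Cr

5,835.05 Cr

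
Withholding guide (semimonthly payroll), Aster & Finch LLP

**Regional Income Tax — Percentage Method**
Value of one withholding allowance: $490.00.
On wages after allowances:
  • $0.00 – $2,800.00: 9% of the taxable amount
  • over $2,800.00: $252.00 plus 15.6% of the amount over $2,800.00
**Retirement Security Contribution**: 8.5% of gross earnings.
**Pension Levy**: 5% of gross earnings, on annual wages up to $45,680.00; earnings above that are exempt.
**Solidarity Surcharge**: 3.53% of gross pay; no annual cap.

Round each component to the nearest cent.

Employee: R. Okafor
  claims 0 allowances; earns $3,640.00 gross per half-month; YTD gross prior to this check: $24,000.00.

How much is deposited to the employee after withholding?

Regional Income Tax: taxable = $3,640.00
  $252.00 + 15.6% × ($3,640.00 − $2,800.00) = $252.00 + 15.6% × $840.00 = $383.04
Retirement Security Contribution: 8.5% × $3,640.00 = $309.40
Pension Levy: 5% × $3,640.00 = $182.00
Solidarity Surcharge: 3.53% × $3,640.00 = $128.49
Total withheld: $383.04 + $309.40 + $182.00 + $128.49 = $1,002.93
Net pay: $3,640.00 − $1,002.93 = $2,637.07

$2,637.07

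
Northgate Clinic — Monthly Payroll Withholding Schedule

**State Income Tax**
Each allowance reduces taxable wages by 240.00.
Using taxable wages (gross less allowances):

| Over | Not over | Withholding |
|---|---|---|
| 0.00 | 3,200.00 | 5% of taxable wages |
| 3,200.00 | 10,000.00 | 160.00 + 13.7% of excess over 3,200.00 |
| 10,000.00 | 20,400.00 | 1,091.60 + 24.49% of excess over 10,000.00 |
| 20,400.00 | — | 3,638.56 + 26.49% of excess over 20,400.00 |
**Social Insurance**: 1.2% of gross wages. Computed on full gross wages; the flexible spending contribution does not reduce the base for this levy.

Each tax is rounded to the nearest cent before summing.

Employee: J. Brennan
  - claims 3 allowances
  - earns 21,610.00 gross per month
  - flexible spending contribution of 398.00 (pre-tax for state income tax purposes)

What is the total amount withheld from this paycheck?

3,922.25

State Income Tax: taxable = 21,610.00 − 398.00 − 3×240.00 = 20,492.00
  3,638.56 + 26.49% × (20,492.00 − 20,400.00) = 3,638.56 + 26.49% × 92.00 = 3,662.93
Social Insurance: 1.2% × 21,610.00 = 259.32
Total: 3,662.93 + 259.32 = 3,922.25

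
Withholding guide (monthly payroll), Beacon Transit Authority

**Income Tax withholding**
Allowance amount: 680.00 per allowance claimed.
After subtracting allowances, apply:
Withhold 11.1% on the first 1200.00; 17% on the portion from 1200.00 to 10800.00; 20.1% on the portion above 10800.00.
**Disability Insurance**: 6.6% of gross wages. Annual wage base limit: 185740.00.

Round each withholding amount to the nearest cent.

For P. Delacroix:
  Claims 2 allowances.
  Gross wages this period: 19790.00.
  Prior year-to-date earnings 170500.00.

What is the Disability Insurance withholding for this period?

Disability Insurance: cap 185740.00 − YTD 170500.00 = 15240.00 subject; 6.6% × 15240.00 = 1005.84

1005.84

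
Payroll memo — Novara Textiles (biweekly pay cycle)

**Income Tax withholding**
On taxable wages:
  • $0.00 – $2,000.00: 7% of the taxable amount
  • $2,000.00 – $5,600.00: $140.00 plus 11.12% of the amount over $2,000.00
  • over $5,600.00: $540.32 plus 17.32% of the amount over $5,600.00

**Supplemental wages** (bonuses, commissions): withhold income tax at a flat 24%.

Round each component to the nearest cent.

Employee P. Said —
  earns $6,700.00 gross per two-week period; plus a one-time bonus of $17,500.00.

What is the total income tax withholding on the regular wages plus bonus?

$4,930.84

Income Tax: taxable = $6,700.00
  $540.32 + 17.32% × ($6,700.00 − $5,600.00) = $540.32 + 17.32% × $1,100.00 = $730.84
Supplemental (24% flat on bonus): 24% × $17,500.00 = $4,200.00
Total income tax: $730.84 + $4,200.00 = $4,930.84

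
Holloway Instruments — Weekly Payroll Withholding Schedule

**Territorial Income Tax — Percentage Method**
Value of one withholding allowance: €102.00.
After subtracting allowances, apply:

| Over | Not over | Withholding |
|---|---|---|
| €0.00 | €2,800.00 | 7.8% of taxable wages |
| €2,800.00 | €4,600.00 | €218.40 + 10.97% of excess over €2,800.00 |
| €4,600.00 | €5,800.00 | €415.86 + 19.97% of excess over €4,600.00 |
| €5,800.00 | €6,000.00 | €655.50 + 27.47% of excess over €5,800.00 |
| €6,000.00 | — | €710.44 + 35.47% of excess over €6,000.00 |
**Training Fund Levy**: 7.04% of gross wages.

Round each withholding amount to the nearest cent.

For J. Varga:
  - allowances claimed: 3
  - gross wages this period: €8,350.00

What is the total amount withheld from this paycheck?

Territorial Income Tax: taxable = €8,350.00 − 3×€102.00 = €8,044.00
  €710.44 + 35.47% × (€8,044.00 − €6,000.00) = €710.44 + 35.47% × €2,044.00 = €1,435.45
Training Fund Levy: 7.04% × €8,350.00 = €587.84
Total: €1,435.45 + €587.84 = €2,023.29

€2,023.29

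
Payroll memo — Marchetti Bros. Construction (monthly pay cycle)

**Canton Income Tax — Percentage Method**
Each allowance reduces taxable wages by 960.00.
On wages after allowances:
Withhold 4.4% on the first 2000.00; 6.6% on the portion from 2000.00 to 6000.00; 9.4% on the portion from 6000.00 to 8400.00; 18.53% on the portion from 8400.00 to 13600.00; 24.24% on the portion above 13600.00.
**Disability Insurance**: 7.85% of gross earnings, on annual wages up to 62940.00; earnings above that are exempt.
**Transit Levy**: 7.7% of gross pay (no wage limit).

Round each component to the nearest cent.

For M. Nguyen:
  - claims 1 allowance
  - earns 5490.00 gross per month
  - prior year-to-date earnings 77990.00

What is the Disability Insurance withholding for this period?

Disability Insurance: YTD 77990.00 ≥ cap 62940.00 → 0.00

0.00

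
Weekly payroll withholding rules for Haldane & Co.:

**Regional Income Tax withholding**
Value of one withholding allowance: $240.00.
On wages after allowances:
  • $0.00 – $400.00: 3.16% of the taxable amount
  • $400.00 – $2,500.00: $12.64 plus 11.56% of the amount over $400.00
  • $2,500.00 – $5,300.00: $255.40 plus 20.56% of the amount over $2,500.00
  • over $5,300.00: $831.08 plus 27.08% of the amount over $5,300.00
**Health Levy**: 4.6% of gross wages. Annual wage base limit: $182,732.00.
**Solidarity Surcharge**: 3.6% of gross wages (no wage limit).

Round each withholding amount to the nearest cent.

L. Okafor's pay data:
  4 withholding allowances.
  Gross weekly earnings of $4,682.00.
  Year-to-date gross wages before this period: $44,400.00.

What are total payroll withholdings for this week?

$890.56

Regional Income Tax: taxable = $4,682.00 − 4×$240.00 = $3,722.00
  $255.40 + 20.56% × ($3,722.00 − $2,500.00) = $255.40 + 20.56% × $1,222.00 = $506.64
Health Levy: 4.6% × $4,682.00 = $215.37
Solidarity Surcharge: 3.6% × $4,682.00 = $168.55
Total: $506.64 + $215.37 + $168.55 = $890.56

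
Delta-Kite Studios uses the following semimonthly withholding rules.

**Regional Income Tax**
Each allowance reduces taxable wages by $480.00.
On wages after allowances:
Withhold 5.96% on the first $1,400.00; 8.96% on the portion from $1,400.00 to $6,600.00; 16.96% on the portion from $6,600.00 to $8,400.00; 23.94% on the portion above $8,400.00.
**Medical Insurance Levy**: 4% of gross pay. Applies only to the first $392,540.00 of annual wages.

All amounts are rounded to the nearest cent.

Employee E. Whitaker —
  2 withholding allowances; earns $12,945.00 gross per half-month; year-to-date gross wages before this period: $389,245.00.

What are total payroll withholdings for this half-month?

$1,844.69

Regional Income Tax: taxable = $12,945.00 − 2×$480.00 = $11,985.00
  $854.64 + 23.94% × ($11,985.00 − $8,400.00) = $854.64 + 23.94% × $3,585.00 = $1,712.89
Medical Insurance Levy: cap $392,540.00 − YTD $389,245.00 = $3,295.00 subject; 4% × $3,295.00 = $131.80
Total: $1,712.89 + $131.80 = $1,844.69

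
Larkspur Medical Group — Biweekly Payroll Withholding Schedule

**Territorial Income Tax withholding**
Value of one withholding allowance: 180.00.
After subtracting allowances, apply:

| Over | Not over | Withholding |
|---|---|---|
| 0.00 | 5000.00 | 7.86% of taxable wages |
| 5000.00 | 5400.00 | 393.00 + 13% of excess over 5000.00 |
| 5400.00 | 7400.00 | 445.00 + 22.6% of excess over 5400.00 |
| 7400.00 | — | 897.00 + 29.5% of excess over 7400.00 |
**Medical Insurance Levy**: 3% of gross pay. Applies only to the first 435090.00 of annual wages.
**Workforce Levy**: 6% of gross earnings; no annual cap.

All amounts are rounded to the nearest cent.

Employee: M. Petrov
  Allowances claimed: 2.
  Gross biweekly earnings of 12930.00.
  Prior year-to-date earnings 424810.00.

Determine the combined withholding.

3506.35

Territorial Income Tax: taxable = 12930.00 − 2×180.00 = 12570.00
  897.00 + 29.5% × (12570.00 − 7400.00) = 897.00 + 29.5% × 5170.00 = 2422.15
Medical Insurance Levy: cap 435090.00 − YTD 424810.00 = 10280.00 subject; 3% × 10280.00 = 308.40
Workforce Levy: 6% × 12930.00 = 775.80
Total: 2422.15 + 308.40 + 775.80 = 3506.35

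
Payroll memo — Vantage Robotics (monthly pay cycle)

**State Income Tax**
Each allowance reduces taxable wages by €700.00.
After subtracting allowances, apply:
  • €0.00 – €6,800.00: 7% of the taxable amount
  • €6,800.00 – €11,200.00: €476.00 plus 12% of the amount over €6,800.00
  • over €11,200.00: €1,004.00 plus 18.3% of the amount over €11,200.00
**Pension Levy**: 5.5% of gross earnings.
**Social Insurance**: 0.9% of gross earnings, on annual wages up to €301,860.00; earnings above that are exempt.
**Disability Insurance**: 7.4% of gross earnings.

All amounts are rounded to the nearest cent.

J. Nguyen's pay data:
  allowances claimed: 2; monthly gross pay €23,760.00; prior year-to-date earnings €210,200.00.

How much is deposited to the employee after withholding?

€17,434.84

State Income Tax: taxable = €23,760.00 − 2×€700.00 = €22,360.00
  €1,004.00 + 18.3% × (€22,360.00 − €11,200.00) = €1,004.00 + 18.3% × €11,160.00 = €3,046.28
Pension Levy: 5.5% × €23,760.00 = €1,306.80
Social Insurance: 0.9% × €23,760.00 = €213.84
Disability Insurance: 7.4% × €23,760.00 = €1,758.24
Total withheld: €3,046.28 + €1,306.80 + €213.84 + €1,758.24 = €6,325.16
Net pay: €23,760.00 − €6,325.16 = €17,434.84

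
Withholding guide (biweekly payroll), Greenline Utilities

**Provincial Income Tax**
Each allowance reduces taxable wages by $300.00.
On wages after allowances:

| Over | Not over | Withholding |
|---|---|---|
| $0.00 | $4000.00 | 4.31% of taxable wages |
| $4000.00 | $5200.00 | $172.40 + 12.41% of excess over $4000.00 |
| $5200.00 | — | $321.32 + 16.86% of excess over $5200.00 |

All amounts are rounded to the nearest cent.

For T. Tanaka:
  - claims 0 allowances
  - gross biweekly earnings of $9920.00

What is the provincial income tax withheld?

Provincial Income Tax: taxable = $9920.00
  $321.32 + 16.86% × ($9920.00 − $5200.00) = $321.32 + 16.86% × $4720.00 = $1117.11

$1117.11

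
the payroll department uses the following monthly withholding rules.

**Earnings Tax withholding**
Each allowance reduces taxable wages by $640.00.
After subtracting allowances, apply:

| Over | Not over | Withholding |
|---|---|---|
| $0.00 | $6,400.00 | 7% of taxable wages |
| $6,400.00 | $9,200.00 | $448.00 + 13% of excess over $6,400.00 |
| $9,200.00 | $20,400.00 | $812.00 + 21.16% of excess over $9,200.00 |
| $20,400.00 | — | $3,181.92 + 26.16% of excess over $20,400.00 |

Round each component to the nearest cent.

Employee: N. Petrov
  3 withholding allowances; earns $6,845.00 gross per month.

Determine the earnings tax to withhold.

Earnings Tax: taxable = $6,845.00 − 3×$640.00 = $4,925.00
  7% × $4,925.00 = $344.75

$344.75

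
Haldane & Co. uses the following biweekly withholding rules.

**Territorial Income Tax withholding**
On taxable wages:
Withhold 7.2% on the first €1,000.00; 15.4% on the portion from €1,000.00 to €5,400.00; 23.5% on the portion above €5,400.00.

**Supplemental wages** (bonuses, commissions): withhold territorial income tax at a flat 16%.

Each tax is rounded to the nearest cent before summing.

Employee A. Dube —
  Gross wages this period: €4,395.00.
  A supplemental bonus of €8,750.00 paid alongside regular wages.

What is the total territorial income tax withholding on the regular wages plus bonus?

€1,994.83

Territorial Income Tax: taxable = €4,395.00
  €72.00 + 15.4% × (€4,395.00 − €1,000.00) = €72.00 + 15.4% × €3,395.00 = €594.83
Supplemental (16% flat on bonus): 16% × €8,750.00 = €1,400.00
Total territorial income tax: €594.83 + €1,400.00 = €1,994.83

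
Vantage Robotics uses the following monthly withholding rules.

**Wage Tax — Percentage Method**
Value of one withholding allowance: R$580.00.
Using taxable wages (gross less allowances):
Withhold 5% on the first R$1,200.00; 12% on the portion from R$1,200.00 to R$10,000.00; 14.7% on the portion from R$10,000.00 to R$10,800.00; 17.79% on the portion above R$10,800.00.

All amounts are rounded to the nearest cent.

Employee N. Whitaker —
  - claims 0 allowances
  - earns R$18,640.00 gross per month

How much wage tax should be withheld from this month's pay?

R$2,628.34

Wage Tax: taxable = R$18,640.00
  R$1,233.60 + 17.79% × (R$18,640.00 − R$10,800.00) = R$1,233.60 + 17.79% × R$7,840.00 = R$2,628.34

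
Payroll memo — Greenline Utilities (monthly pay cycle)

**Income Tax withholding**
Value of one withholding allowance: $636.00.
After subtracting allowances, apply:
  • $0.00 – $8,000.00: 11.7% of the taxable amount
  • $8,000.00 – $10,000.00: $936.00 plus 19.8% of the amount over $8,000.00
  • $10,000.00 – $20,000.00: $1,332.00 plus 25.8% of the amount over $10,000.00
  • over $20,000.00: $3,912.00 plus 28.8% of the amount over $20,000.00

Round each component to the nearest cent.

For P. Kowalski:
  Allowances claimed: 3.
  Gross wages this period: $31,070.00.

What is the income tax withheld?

Income Tax: taxable = $31,070.00 − 3×$636.00 = $29,162.00
  $3,912.00 + 28.8% × ($29,162.00 − $20,000.00) = $3,912.00 + 28.8% × $9,162.00 = $6,550.66

$6,550.66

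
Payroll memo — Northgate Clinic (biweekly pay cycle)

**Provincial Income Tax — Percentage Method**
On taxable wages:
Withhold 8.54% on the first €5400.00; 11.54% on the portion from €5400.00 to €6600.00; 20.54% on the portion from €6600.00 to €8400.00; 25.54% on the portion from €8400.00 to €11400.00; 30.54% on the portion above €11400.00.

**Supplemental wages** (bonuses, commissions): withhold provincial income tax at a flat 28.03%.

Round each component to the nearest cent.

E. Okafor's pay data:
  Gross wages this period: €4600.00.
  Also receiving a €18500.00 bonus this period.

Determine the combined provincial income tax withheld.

Provincial Income Tax: taxable = €4600.00
  8.54% × €4600.00 = €392.84
Supplemental (28.03% flat on bonus): 28.03% × €18500.00 = €5185.55
Total provincial income tax: €392.84 + €5185.55 = €5578.39

€5578.39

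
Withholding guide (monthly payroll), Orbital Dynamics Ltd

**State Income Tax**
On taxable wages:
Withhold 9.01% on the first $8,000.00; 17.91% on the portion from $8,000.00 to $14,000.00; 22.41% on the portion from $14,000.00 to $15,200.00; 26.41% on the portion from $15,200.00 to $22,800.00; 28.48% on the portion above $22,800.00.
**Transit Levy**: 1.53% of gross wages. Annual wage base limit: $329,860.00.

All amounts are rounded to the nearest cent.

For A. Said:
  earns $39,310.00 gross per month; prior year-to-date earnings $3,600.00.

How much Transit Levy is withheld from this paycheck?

$601.44

Transit Levy: 1.53% × $39,310.00 = $601.44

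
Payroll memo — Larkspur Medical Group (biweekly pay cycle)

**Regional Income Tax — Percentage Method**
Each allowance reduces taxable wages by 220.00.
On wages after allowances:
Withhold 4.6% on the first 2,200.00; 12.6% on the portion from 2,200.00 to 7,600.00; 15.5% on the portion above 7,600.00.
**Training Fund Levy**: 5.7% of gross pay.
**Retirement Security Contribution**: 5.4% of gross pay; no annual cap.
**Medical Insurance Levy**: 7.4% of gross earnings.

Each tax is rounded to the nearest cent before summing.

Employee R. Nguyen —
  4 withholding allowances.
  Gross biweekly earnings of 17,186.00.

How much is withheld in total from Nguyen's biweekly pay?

5,310.43

Regional Income Tax: taxable = 17,186.00 − 4×220.00 = 16,306.00
  781.60 + 15.5% × (16,306.00 − 7,600.00) = 781.60 + 15.5% × 8,706.00 = 2,131.03
Training Fund Levy: 5.7% × 17,186.00 = 979.60
Retirement Security Contribution: 5.4% × 17,186.00 = 928.04
Medical Insurance Levy: 7.4% × 17,186.00 = 1,271.76
Total: 2,131.03 + 979.60 + 928.04 + 1,271.76 = 5,310.43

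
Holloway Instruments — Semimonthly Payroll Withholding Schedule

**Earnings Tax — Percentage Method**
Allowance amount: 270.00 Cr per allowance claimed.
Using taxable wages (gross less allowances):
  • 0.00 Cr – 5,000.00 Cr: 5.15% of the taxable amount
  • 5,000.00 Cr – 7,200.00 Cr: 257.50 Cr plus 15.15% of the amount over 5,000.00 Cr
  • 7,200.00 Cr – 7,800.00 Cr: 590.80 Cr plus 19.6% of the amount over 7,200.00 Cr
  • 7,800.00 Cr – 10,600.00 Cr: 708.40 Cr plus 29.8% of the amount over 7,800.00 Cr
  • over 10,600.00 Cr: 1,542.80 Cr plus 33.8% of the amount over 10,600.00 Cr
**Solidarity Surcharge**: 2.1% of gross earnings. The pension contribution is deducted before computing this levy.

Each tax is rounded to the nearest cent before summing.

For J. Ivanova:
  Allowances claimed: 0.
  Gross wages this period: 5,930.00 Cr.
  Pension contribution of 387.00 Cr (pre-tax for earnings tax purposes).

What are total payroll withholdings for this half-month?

Earnings Tax: taxable = 5,930.00 Cr − 387.00 Cr = 5,543.00 Cr
  257.50 Cr + 15.15% × (5,543.00 Cr − 5,000.00 Cr) = 257.50 Cr + 15.15% × 543.00 Cr = 339.76 Cr
Solidarity Surcharge: 2.1% × 5,543.00 Cr = 116.40 Cr
Total: 339.76 Cr + 116.40 Cr = 456.16 Cr

456.16 Cr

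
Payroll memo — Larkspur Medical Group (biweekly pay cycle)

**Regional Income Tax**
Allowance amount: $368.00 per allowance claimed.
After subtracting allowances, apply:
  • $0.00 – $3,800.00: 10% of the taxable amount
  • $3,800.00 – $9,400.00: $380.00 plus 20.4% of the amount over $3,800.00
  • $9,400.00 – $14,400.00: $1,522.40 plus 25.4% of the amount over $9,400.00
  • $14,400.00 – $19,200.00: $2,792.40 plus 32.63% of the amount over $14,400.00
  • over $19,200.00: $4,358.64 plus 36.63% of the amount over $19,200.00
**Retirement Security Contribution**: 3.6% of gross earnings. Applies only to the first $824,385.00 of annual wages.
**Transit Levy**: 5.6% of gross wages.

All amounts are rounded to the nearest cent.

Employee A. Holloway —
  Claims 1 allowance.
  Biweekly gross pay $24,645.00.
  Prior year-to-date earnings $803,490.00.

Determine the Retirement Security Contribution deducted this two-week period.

Retirement Security Contribution: cap $824,385.00 − YTD $803,490.00 = $20,895.00 subject; 3.6% × $20,895.00 = $752.22

$752.22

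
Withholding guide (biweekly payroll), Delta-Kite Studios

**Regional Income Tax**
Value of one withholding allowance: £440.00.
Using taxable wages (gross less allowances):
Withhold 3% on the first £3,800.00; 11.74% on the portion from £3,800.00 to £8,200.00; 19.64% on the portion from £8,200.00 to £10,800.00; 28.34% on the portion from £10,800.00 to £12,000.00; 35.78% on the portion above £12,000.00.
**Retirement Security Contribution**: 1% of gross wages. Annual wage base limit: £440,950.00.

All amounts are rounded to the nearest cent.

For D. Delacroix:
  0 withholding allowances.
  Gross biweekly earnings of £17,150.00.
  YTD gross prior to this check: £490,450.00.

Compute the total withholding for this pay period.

£3,323.95

Regional Income Tax: taxable = £17,150.00
  £1,481.28 + 35.78% × (£17,150.00 − £12,000.00) = £1,481.28 + 35.78% × £5,150.00 = £3,323.95
Retirement Security Contribution: YTD £490,450.00 ≥ cap £440,950.00 → £0.00
Total: £3,323.95 + £0.00 = £3,323.95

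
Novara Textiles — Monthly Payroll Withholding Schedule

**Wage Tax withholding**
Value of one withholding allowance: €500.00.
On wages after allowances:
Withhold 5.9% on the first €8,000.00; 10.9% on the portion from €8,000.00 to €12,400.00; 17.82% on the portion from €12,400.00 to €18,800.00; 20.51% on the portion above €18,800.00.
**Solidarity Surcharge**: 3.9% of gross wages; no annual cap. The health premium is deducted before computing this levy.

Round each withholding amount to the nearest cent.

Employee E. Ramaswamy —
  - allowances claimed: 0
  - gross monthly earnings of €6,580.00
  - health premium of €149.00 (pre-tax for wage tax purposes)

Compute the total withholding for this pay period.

Wage Tax: taxable = €6,580.00 − €149.00 = €6,431.00
  5.9% × €6,431.00 = €379.43
Solidarity Surcharge: 3.9% × €6,431.00 = €250.81
Total: €379.43 + €250.81 = €630.24

€630.24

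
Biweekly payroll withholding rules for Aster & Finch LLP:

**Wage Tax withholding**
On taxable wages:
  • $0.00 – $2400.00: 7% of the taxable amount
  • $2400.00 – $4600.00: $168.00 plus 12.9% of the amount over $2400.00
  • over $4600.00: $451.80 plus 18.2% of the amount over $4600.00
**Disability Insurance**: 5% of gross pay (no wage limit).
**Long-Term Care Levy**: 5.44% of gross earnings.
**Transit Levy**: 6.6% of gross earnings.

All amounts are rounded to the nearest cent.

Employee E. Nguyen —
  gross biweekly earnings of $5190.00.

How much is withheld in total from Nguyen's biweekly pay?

Wage Tax: taxable = $5190.00
  $451.80 + 18.2% × ($5190.00 − $4600.00) = $451.80 + 18.2% × $590.00 = $559.18
Disability Insurance: 5% × $5190.00 = $259.50
Long-Term Care Levy: 5.44% × $5190.00 = $282.34
Transit Levy: 6.6% × $5190.00 = $342.54
Total: $559.18 + $259.50 + $282.34 + $342.54 = $1443.56

$1443.56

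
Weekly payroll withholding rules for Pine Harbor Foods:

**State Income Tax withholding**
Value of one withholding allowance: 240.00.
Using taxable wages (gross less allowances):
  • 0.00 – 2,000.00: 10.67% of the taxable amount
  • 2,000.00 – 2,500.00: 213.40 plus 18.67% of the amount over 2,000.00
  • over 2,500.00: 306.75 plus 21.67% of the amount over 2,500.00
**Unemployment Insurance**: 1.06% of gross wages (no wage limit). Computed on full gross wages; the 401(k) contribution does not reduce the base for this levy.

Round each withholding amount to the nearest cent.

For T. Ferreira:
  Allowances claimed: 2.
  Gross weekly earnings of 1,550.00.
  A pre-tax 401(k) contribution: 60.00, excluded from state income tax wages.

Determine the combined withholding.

124.20

State Income Tax: taxable = 1,550.00 − 60.00 − 2×240.00 = 1,010.00
  10.67% × 1,010.00 = 107.77
Unemployment Insurance: 1.06% × 1,550.00 = 16.43
Total: 107.77 + 16.43 = 124.20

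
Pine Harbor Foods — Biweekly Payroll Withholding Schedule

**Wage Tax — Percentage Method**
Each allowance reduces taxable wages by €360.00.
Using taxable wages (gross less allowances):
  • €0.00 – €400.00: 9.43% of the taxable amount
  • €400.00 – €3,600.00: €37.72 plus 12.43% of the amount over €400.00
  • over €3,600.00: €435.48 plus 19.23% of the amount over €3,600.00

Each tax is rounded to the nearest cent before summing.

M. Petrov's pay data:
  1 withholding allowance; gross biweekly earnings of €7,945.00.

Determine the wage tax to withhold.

€1,201.80

Wage Tax: taxable = €7,945.00 − 1×€360.00 = €7,585.00
  €435.48 + 19.23% × (€7,585.00 − €3,600.00) = €435.48 + 19.23% × €3,985.00 = €1,201.80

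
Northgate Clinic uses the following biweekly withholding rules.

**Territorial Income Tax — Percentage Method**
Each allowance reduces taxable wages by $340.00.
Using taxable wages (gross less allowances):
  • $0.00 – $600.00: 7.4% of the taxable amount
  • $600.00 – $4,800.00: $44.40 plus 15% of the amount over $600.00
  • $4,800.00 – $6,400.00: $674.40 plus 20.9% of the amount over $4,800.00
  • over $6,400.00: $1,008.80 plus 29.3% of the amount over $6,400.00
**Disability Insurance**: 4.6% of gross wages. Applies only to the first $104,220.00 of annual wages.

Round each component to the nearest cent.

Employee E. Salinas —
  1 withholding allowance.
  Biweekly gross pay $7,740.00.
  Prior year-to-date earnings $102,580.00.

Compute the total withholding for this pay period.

$1,377.24

Territorial Income Tax: taxable = $7,740.00 − 1×$340.00 = $7,400.00
  $1,008.80 + 29.3% × ($7,400.00 − $6,400.00) = $1,008.80 + 29.3% × $1,000.00 = $1,301.80
Disability Insurance: cap $104,220.00 − YTD $102,580.00 = $1,640.00 subject; 4.6% × $1,640.00 = $75.44
Total: $1,301.80 + $75.44 = $1,377.24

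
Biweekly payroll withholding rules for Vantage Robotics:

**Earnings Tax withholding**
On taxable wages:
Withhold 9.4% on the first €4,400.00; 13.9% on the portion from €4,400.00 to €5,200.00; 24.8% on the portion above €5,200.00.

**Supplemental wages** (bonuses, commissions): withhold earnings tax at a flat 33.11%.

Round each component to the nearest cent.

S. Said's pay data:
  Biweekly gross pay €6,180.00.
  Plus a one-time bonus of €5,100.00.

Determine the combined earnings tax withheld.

€2,456.45

Earnings Tax: taxable = €6,180.00
  €524.80 + 24.8% × (€6,180.00 − €5,200.00) = €524.80 + 24.8% × €980.00 = €767.84
Supplemental (33.11% flat on bonus): 33.11% × €5,100.00 = €1,688.61
Total earnings tax: €767.84 + €1,688.61 = €2,456.45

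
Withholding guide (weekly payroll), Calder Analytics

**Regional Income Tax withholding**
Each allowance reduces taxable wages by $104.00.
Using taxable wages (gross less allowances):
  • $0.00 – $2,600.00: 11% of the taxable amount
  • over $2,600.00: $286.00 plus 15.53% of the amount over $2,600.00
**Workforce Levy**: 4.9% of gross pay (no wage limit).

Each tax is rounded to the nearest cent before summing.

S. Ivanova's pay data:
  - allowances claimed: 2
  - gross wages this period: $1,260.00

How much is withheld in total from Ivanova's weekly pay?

Regional Income Tax: taxable = $1,260.00 − 2×$104.00 = $1,052.00
  11% × $1,052.00 = $115.72
Workforce Levy: 4.9% × $1,260.00 = $61.74
Total: $115.72 + $61.74 = $177.46

$177.46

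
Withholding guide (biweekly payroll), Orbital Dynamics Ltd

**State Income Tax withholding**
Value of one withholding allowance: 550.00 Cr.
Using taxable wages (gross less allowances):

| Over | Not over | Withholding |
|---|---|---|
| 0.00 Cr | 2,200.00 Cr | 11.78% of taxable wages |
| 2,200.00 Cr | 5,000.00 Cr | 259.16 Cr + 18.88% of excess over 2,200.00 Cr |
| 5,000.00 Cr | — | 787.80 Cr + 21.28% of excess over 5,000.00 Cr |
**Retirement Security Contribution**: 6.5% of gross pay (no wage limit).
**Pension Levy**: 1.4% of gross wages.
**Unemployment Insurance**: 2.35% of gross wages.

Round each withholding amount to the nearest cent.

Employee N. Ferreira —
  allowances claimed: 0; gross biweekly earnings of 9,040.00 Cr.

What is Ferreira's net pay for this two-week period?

State Income Tax: taxable = 9,040.00 Cr
  787.80 Cr + 21.28% × (9,040.00 Cr − 5,000.00 Cr) = 787.80 Cr + 21.28% × 4,040.00 Cr = 1,647.51 Cr
Retirement Security Contribution: 6.5% × 9,040.00 Cr = 587.60 Cr
Pension Levy: 1.4% × 9,040.00 Cr = 126.56 Cr
Unemployment Insurance: 2.35% × 9,040.00 Cr = 212.44 Cr
Total withheld: 1,647.51 Cr + 587.60 Cr + 126.56 Cr + 212.44 Cr = 2,574.11 Cr
Net pay: 9,040.00 Cr − 2,574.11 Cr = 6,465.89 Cr

6,465.89 Cr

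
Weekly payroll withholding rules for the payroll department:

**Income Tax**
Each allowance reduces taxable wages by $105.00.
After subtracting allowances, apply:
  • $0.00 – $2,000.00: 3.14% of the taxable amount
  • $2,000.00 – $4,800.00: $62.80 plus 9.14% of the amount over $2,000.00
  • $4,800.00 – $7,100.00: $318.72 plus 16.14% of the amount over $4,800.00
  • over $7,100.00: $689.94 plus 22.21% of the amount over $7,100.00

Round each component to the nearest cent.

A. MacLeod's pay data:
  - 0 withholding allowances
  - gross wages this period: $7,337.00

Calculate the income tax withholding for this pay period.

$742.58

Income Tax: taxable = $7,337.00
  $689.94 + 22.21% × ($7,337.00 − $7,100.00) = $689.94 + 22.21% × $237.00 = $742.58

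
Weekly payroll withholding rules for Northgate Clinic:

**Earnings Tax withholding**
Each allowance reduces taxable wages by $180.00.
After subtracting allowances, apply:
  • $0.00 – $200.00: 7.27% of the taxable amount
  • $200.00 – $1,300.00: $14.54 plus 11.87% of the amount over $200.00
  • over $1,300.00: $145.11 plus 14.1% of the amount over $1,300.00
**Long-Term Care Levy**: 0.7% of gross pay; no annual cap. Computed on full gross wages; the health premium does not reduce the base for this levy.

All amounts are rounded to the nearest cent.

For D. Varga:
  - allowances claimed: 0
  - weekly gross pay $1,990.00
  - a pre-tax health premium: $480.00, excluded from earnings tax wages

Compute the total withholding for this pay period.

Earnings Tax: taxable = $1,990.00 − $480.00 = $1,510.00
  $145.11 + 14.1% × ($1,510.00 − $1,300.00) = $145.11 + 14.1% × $210.00 = $174.72
Long-Term Care Levy: 0.7% × $1,990.00 = $13.93
Total: $174.72 + $13.93 = $188.65

$188.65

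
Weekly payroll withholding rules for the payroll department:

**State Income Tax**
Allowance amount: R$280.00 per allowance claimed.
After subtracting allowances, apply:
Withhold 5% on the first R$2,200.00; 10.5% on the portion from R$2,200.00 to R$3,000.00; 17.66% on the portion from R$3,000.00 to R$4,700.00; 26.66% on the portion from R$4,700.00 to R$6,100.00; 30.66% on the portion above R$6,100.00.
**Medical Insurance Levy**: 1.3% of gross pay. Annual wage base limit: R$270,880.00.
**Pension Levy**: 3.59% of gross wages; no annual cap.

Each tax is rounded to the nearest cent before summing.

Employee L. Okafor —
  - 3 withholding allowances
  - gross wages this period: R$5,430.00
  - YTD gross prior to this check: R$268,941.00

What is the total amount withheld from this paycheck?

R$694.94

State Income Tax: taxable = R$5,430.00 − 3×R$280.00 = R$4,590.00
  R$194.00 + 17.66% × (R$4,590.00 − R$3,000.00) = R$194.00 + 17.66% × R$1,590.00 = R$474.79
Medical Insurance Levy: cap R$270,880.00 − YTD R$268,941.00 = R$1,939.00 subject; 1.3% × R$1,939.00 = R$25.21
Pension Levy: 3.59% × R$5,430.00 = R$194.94
Total: R$474.79 + R$25.21 + R$194.94 = R$694.94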